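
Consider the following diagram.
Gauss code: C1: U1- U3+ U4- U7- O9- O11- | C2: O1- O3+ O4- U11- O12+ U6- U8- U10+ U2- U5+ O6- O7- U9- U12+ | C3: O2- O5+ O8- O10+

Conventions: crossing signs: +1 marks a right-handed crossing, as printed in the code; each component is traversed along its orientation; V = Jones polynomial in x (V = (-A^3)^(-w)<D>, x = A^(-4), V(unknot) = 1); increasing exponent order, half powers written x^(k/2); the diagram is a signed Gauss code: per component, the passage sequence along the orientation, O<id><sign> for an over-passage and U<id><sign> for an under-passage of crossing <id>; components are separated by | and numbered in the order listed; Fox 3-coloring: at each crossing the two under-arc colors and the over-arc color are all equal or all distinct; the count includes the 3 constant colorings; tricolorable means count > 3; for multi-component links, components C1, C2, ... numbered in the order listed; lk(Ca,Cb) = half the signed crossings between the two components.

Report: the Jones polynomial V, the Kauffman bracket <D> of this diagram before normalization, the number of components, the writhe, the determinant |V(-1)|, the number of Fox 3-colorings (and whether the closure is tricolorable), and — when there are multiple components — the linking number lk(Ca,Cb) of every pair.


V = x^-5 + x^-4 + x^-3 + 1
<D> = A^-12 + 1 + A^4 + A^8 (w = -4)
3 components over 12 crossings, w = -4
lk(C1,C2): -2
lk(C1,C3) = 0
linking number lk(C2,C3) = 0
9 Fox colorings among 3^13, |V(-1)| = 0: tricolorable
why: the 3 component pairs carry total linking -2


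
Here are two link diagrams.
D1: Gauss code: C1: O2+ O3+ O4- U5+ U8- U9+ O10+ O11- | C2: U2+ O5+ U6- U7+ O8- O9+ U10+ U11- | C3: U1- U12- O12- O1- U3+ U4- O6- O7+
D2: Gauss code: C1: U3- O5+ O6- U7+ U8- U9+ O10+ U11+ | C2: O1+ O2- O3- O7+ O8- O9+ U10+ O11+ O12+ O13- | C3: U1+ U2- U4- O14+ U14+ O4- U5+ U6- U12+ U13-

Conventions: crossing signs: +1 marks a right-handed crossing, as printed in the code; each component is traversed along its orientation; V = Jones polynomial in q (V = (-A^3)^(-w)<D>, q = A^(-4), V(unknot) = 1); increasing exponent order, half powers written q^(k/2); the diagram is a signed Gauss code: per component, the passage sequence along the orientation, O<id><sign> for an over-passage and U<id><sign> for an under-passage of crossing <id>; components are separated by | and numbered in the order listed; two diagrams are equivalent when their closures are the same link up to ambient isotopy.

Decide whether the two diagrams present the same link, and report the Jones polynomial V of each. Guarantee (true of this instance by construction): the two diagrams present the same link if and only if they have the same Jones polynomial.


equivalent: yes
V(D1) = 1 + q + q^2 + q^3  (w 0, c 12, <D> = A^-12 + A^-8 + A^-4 + 1)
V(D2) = 1 + q + q^2 + q^3  [14 crossings, <D> = A^-6 + A^-2 + A^2 + A^6, w = +2]
key observation: Reidemeister moves carry D1 (12 crossings) to D2 (14)


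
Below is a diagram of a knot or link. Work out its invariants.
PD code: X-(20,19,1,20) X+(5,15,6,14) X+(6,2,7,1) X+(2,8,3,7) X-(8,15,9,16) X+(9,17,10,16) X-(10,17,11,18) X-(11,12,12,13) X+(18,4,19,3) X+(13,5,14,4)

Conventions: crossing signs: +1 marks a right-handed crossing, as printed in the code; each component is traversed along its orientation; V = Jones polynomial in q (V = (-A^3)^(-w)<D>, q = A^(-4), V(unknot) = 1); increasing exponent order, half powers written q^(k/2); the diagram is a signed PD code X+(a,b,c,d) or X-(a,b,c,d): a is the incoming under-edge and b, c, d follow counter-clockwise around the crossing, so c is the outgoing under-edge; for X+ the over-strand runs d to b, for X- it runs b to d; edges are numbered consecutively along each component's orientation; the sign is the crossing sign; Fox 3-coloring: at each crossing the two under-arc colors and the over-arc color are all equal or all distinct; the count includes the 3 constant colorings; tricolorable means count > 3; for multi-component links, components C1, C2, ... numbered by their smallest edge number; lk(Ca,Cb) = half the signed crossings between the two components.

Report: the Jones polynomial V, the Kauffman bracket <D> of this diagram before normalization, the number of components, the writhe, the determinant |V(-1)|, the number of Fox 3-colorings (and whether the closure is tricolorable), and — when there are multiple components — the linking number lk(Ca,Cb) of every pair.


Jones polynomial: V(q) = q - q^2 + 2q^3 - q^4 + q^5 - q^6
<D> = -A^-18 + A^-14 - A^-10 + 2A^-6 - A^-2 + A^2; writhe +2
components 1, writhe +2 (10 crossings)
3-colorings: 3 of 3^10, det 7 — not tricolorable
note: det 7 = |V(-1)|; not divisible by 3, so not tricolorable


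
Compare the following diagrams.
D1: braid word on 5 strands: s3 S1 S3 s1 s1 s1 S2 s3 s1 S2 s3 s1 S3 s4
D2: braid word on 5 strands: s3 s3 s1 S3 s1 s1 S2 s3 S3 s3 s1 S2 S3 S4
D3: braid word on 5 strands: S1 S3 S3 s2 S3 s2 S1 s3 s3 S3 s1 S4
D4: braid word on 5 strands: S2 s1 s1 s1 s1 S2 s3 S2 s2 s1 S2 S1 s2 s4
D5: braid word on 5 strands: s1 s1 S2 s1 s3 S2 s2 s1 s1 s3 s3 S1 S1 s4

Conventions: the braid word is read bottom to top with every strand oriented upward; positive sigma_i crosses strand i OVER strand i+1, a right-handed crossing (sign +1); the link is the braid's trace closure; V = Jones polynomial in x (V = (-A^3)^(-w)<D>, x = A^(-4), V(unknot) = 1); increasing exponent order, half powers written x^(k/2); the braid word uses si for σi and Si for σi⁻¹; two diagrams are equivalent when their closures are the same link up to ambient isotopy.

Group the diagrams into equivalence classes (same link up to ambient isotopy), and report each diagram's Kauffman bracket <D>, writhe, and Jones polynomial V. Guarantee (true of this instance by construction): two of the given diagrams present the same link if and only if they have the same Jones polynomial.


grouping into links: {D1, D2, D4} | {D3} | {D5}
V(D1) = x^-1 - 1 + 2x - 2x^2 + 2x^3 - 2x^4 + x^5  (w +4, c 14, <D> = A^-8 - 2A^-4 + 2 - 2A^4 + 2A^8 - A^12 + A^16)
V(D2) = x^-1 - 1 + 2x - 2x^2 + 2x^3 - 2x^4 + x^5  (w +2, c 14, <D> = A^-14 - 2A^-10 + 2A^-6 - 2A^-2 + 2A^2 - A^6 + A^10)
V(D3) = x^-2 - x^-1 + 1 - x + x^2  [12 crossings, <D> = A^-14 - A^-10 + A^-6 - A^-2 + A^2, w = -2]
V(D4) = x^-1 - 1 + 2x - 2x^2 + 2x^3 - 2x^4 + x^5  (w +4, c 14, <D> = A^-8 - 2A^-4 + 2 - 2A^4 + 2A^8 - A^12 + A^16)
V(D5) = x^2 + 2x^4 - 2x^5 + x^6 - 2x^7 + x^8  [14 crossings, <D> = A^-14 - 2A^-10 + A^-6 - 2A^-2 + 2A^2 + A^10, w = +6]
key observation: 3 values of V(x) split the 5 diagrams


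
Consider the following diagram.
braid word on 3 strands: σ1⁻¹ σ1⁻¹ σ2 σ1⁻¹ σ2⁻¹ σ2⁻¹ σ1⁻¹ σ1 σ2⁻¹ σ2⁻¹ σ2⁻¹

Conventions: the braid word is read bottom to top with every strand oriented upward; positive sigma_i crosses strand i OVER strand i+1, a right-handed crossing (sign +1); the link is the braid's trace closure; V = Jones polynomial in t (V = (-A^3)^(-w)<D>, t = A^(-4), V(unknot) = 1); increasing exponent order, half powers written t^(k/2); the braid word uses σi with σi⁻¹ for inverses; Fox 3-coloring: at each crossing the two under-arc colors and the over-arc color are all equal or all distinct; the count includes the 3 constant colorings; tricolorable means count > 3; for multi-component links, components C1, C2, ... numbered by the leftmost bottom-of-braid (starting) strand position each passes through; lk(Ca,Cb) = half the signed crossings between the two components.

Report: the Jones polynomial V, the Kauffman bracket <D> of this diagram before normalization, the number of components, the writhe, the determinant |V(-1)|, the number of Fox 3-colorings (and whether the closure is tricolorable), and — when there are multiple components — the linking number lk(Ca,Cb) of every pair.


Jones polynomial: V(t) = -t^(-21/2) + 2t^(-19/2) - 3t^(-17/2) + 4t^(-15/2) - 4t^(-13/2) + 3t^(-11/2) - 3t^(-9/2) + t^(-7/2) - t^(-5/2)
<D> = A^-11 - A^-7 + 3A^-3 - 3A + 4A^5 - 4A^9 + 3A^13 - 2A^17 + A^21; writhe -7
components 2, writhe -7 (11 crossings)
linking number lk(C1,C2) = -3
3-colorings: 3 of 3^11, det 22 — not tricolorable
note: span 8 respects span(V) <= c + mu - 1 = 12 for this 2-component diagram


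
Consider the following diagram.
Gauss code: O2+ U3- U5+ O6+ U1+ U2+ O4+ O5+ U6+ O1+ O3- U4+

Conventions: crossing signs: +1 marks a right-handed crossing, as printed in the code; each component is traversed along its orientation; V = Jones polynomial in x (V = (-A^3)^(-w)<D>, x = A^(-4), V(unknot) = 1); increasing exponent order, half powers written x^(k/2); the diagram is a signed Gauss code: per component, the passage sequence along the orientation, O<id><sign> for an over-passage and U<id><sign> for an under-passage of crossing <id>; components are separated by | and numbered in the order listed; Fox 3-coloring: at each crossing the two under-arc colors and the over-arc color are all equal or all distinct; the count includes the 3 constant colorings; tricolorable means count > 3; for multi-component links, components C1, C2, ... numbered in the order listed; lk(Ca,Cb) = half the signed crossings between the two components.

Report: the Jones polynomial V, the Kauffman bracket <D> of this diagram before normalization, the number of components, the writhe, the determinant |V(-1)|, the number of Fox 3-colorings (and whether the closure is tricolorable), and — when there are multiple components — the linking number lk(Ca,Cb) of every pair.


Jones polynomial: V(x) = x - x^2 + 2x^3 - x^4 + x^5 - x^6
<D> = -A^-12 + A^-8 - A^-4 + 2 - A^4 + A^8; writhe +4
components 1, writhe +4 (6 crossings)
3-colorings: 3 of 3^6, det 7 — not tricolorable
note: the span of V is 5, forcing >= 5 crossings in any diagram


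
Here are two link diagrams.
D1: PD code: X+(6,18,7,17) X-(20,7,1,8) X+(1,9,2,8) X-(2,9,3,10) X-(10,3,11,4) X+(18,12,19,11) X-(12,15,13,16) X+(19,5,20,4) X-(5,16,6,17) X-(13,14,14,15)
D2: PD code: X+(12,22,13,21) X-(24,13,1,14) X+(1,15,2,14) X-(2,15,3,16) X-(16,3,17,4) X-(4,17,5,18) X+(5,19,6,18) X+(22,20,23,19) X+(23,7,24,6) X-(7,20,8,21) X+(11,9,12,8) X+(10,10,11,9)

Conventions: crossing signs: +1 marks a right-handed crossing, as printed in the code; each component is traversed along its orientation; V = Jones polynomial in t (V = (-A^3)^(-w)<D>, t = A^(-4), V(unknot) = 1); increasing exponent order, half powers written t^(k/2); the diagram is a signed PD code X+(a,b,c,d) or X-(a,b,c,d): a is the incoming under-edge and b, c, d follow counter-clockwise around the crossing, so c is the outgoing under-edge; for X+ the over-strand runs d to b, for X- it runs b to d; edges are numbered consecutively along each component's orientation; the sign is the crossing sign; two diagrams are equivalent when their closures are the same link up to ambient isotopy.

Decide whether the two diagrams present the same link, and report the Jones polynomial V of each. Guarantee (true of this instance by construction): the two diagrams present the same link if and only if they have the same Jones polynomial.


same link: yes
V(D1) = 1  [10 crossings, <D> = A^-6, w = -2]
V(D2) = 1  [12 crossings, <D> = A^6, w = +2]
insight: Reidemeister moves carry D1 (10 crossings) to D2 (12)


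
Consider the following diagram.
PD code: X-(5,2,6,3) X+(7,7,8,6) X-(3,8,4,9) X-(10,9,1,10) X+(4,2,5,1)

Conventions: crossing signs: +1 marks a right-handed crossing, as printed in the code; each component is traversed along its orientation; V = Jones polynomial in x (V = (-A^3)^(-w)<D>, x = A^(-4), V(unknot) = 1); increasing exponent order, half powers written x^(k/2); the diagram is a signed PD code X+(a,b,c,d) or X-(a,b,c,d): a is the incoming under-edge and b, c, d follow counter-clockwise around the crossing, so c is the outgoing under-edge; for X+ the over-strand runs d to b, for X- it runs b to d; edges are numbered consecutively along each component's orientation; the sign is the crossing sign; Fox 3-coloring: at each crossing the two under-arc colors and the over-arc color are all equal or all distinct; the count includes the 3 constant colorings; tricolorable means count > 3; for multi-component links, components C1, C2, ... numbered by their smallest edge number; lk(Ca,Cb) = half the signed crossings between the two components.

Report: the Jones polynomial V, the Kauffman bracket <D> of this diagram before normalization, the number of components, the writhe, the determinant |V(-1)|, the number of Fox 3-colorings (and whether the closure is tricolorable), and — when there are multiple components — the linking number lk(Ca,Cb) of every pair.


Jones polynomial: V(x) = 1
<D> = -A^-3; writhe -1
components 1, writhe -1 (5 crossings)
3-colorings: 3 of 3^5, det 1 — not tricolorable
note: w = -1 shifts under R1 moves; the (-A^3)^(1) factor cancels that in V


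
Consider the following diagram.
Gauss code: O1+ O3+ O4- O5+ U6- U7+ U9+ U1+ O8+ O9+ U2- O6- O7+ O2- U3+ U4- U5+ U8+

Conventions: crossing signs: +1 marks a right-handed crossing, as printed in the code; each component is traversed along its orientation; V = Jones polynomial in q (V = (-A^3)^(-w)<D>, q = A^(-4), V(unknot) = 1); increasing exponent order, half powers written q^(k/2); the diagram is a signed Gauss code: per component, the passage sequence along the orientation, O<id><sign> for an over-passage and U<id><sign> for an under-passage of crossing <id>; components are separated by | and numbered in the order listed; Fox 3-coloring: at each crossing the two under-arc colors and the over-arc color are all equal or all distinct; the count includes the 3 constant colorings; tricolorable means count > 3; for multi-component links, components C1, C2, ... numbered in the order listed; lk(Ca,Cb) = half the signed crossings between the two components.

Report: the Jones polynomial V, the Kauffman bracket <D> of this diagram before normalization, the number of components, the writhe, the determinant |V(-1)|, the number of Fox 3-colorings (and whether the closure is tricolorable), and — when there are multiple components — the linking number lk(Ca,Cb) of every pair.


V(q) = q + q^3 - q^4
bracket: A^-7 - A^-3 - A^5, w = +3
1 component, writhe +3, over 9 crossings
det 3, colorings 9 of 3^9 — tricolorable
observation: w = +3 (over 9 crossings) is diagram-only; (-A^3)^(-3) removes it from V


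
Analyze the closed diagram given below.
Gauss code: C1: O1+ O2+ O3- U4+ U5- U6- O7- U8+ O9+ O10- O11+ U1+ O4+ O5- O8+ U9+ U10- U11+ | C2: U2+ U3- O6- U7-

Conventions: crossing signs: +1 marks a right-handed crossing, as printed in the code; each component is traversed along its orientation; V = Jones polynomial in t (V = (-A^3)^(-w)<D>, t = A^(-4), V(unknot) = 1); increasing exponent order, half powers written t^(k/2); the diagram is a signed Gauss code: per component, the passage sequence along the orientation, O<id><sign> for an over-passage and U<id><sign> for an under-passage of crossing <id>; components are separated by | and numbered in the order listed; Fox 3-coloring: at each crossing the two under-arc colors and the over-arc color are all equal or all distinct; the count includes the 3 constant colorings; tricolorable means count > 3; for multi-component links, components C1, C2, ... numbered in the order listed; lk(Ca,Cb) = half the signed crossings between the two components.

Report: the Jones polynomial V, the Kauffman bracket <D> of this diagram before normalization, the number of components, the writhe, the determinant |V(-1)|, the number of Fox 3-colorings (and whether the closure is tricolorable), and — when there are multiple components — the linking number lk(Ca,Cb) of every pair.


Jones polynomial: V(t) = -t^(-3/2) - 2t^(1/2) + t^(3/2) - t^(5/2) + t^(7/2)
<D> = -A^-11 + A^-7 - A^-3 + 2A + A^9; writhe +1
components 2, writhe +1 (11 crossings)
linking number lk(C1,C2) = -1
3-colorings: 9 of 3^11, det 6 — tricolorable
note: w = +1 (over 11 crossings) is diagram-only; (-A^3)^(-1) removes it from V


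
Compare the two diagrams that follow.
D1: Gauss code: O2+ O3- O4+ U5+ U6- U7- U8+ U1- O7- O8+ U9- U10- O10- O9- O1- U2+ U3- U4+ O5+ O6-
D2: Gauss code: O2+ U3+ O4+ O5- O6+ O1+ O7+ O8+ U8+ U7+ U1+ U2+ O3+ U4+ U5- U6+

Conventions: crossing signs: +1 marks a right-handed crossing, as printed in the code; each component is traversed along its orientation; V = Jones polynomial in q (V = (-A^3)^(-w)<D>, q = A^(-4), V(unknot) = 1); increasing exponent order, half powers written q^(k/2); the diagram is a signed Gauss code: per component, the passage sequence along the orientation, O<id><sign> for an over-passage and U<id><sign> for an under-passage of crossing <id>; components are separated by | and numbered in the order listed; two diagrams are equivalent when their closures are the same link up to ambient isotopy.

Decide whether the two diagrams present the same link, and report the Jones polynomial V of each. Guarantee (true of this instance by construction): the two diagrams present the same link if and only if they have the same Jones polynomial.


equivalent: no
D1 (bracket A^-6; 10 crossings at w = -2): V = 1
V(D2) = q + q^3 - q^4  [8 crossings, <D> = -A^2 + A^6 + A^14, w = +6]
observation: comparing 2 Jones polynomials yields 2 groups


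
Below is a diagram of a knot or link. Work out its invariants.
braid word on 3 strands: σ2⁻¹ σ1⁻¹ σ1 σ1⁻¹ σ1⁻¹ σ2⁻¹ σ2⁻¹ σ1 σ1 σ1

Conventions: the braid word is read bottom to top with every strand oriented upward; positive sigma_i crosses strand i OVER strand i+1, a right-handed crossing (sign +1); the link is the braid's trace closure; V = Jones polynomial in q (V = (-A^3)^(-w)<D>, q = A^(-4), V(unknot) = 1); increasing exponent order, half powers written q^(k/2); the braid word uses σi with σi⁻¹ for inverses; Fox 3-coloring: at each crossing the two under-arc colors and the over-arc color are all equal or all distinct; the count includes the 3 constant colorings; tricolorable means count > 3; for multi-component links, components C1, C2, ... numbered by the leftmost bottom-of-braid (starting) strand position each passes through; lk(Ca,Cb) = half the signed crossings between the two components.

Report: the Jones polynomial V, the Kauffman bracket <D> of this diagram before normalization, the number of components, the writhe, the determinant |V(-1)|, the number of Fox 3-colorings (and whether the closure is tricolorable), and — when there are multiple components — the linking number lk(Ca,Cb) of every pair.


V = -q^-5 + q^-4 - q^-3 + 2q^-2 - q^-1 + 2 - q
<D> = -A^-10 + 2A^-6 - A^-2 + 2A^2 - A^6 + A^10 - A^14 (w = -2)
1 component over 10 crossings, w = -2
9 Fox colorings among 3^10, |V(-1)| = 9: tricolorable
why: w = -2 shifts under R1 moves; the (-A^3)^(2) factor cancels that in V


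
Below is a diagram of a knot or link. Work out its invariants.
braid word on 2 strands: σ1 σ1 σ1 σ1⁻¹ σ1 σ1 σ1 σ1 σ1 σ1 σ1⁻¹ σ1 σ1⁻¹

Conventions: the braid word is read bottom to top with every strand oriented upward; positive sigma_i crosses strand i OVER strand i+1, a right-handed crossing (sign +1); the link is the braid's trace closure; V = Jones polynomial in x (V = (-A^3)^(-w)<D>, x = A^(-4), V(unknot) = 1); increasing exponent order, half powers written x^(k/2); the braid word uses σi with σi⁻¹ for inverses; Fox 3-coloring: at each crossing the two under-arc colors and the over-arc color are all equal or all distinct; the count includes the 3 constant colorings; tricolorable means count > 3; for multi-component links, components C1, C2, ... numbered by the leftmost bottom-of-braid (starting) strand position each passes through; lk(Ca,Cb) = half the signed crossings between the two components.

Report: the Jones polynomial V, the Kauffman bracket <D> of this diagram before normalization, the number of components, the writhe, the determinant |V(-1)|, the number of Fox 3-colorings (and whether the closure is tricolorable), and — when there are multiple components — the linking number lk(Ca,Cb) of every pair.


V = x^3 + x^5 - x^6 + x^7 - x^8 + x^9 - x^10
<D> = A^-19 - A^-15 + A^-11 - A^-7 + A^-3 - A - A^9 (w = +7)
1 component over 13 crossings, w = +7
3 Fox colorings among 3^13, |V(-1)| = 7: not tricolorable
why: |V(-1)| = 7: so not tricolorable, since 3 does not divide 7


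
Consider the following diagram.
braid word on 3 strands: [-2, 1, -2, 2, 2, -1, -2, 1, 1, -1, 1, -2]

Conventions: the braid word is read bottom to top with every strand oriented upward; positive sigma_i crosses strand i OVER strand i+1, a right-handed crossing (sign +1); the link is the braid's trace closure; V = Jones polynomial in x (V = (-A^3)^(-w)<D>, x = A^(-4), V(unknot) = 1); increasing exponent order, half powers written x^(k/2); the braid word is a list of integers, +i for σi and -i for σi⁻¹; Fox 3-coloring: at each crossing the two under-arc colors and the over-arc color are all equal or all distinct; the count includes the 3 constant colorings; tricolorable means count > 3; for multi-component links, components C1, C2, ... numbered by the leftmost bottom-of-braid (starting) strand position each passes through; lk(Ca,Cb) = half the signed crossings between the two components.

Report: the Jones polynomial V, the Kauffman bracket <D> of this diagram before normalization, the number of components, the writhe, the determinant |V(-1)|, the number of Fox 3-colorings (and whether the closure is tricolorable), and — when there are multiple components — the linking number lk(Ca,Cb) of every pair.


Jones polynomial: V(x) = -x^-3 + x^-2 - x^-1 + 3 - x + x^2 - x^3
<D> = -A^-12 + A^-8 - A^-4 + 3 - A^4 + A^8 - A^12; writhe 0
components 1, writhe 0 (12 crossings)
3-colorings: 27 of 3^12, det 9 — tricolorable
note: w = 0 (over 12 crossings) is diagram-only; (-A^3)^(0) removes it from V


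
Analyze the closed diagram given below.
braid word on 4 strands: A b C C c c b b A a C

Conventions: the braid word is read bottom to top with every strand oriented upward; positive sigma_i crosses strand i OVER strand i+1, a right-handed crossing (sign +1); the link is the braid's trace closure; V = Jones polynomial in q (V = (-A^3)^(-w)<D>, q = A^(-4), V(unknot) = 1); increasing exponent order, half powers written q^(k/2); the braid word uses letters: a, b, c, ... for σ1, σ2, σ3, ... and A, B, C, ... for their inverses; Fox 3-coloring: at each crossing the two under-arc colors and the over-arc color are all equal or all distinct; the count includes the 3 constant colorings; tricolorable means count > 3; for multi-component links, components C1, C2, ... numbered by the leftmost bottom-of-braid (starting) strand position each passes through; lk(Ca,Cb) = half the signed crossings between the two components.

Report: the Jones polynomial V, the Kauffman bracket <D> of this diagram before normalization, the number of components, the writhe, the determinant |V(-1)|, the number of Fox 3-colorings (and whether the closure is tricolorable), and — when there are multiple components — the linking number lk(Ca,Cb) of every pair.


V = q + q^3 - q^4
<D> = A^-13 - A^-9 - A^-1 (w = +1)
1 component over 11 crossings, w = +1
9 Fox colorings among 3^11, |V(-1)| = 3: tricolorable
why: w = +1 (over 11 crossings) is diagram-only; (-A^3)^(-1) removes it from V


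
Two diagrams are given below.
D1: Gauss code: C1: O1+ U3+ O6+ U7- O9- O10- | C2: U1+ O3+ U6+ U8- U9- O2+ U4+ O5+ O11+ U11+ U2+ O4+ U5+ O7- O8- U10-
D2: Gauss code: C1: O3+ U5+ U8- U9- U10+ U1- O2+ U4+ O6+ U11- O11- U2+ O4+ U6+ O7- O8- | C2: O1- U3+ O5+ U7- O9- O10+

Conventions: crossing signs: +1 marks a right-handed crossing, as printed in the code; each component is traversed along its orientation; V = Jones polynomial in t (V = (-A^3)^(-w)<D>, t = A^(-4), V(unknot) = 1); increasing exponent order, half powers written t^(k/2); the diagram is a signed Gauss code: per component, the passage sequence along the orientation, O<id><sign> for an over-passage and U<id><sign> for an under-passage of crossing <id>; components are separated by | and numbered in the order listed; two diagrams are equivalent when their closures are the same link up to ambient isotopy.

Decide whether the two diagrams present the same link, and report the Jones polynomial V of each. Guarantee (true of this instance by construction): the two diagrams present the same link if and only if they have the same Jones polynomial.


equivalent: yes
V(D1) = -t^(1/2) - t^(3/2) - t^(5/2) + t^(9/2)  (w +3, c 11, <D> = -A^-9 + A^-1 + A^3 + A^7)
D2 (bracket -A^-15 + A^-7 + A^-3 + A; 11 crossings at w = +1): V = -t^(1/2) - t^(3/2) - t^(5/2) + t^(9/2)
why: all 2 diagrams share one V(t), hence one class


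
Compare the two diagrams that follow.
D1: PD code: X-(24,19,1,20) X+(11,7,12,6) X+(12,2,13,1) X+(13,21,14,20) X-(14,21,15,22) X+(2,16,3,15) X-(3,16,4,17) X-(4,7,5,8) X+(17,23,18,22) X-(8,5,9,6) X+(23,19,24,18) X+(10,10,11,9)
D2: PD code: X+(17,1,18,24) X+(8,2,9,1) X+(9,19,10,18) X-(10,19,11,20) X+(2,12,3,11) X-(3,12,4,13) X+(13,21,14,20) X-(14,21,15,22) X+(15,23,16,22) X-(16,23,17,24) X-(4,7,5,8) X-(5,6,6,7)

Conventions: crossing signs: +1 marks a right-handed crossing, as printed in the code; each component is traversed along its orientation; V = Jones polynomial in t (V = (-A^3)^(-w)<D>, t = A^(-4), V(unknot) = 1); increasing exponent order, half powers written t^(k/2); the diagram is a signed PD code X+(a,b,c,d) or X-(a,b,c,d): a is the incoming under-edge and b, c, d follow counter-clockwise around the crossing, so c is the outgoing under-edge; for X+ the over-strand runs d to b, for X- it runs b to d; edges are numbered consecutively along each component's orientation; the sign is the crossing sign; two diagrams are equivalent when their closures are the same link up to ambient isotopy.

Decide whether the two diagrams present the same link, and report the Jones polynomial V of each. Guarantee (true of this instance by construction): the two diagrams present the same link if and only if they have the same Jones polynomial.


equivalent: yes
D1 (bracket A^6; 12 crossings at w = +2): V = 1
V(D2) = 1  [12 crossings, <D> = 1, w = 0]
observation: all 2 diagrams share one V(t), hence one class


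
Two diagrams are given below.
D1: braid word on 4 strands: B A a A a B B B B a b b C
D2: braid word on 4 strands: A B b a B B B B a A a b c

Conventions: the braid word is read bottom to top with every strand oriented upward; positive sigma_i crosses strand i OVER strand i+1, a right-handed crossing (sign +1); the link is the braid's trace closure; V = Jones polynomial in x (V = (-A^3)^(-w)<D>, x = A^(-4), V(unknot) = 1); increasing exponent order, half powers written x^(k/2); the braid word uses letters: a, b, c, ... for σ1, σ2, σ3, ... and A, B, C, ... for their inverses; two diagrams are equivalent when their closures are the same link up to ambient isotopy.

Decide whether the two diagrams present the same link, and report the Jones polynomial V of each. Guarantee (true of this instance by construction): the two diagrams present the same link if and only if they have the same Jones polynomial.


equivalent: yes
D1 (bracket -A^-5 - A^3 + A^7; 13 crossings at w = -3): V = -x^-4 + x^-3 + x^-1
V(D2) = -x^-4 + x^-3 + x^-1  [13 crossings, <D> = -A - A^9 + A^13, w = -1]
observation: one V(x) for all 2 diagrams — one class (guaranteed)


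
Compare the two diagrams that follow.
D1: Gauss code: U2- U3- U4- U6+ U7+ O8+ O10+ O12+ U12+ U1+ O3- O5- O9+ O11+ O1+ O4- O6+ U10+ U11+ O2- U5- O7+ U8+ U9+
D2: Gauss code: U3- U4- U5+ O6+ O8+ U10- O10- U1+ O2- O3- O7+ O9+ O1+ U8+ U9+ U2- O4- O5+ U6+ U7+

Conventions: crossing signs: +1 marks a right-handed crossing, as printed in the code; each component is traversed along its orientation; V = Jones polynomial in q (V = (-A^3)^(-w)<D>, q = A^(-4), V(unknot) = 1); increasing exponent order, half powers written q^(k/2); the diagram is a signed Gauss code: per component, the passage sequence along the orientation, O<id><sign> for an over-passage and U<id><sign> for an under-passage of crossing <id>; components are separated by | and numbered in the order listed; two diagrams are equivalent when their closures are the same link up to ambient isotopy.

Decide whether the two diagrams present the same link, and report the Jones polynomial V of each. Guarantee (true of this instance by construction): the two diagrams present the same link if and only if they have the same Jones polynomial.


equivalent: yes
V(D1) = 1  (w +4, c 12, <D> = A^12)
D2 (bracket A^6; 10 crossings at w = +2): V = 1
why: from 12 to 10 crossings by R-moves: one link, two diagrams


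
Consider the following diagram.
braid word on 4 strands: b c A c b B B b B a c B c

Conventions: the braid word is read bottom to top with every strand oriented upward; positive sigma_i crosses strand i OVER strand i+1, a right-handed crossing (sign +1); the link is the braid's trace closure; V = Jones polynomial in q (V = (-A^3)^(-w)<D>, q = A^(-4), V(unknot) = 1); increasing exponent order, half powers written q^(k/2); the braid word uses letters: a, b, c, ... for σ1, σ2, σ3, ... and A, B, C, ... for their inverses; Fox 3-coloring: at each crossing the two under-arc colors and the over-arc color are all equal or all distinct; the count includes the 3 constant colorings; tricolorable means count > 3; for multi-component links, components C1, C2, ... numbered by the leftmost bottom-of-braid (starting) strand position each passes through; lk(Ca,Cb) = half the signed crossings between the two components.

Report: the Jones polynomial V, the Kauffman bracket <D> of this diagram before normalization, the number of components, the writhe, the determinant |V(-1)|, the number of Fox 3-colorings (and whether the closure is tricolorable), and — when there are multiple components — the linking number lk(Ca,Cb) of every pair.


V = q + q^3 - q^4
<D> = A^-7 - A^-3 - A^5 (w = +3)
1 component over 13 crossings, w = +3
9 Fox colorings among 3^13, |V(-1)| = 3: tricolorable
why: the word shrinks to σ2 σ3 σ1⁻¹ σ3 σ2⁻¹ σ1 σ3 σ2⁻¹ σ3 after cancelling


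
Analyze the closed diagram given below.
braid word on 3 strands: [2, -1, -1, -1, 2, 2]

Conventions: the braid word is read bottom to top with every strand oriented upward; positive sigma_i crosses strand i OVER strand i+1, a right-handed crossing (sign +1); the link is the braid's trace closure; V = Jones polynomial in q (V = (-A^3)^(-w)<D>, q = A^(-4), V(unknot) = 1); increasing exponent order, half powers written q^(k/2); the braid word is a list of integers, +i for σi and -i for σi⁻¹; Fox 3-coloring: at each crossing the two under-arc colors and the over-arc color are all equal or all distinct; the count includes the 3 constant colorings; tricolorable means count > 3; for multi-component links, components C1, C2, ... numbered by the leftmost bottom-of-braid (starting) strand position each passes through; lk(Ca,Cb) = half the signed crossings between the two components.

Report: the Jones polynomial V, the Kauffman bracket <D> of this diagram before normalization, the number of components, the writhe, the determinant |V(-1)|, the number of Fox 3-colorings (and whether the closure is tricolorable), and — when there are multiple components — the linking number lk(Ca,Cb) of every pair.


Jones polynomial: V(q) = -q^-3 + q^-2 - q^-1 + 3 - q + q^2 - q^3
<D> = -A^-12 + A^-8 - A^-4 + 3 - A^4 + A^8 - A^12; writhe 0
components 1, writhe 0 (6 crossings)
3-colorings: 27 of 3^6, det 9 — tricolorable
note: w = 0 shifts under R1 moves; the (-A^3)^(0) factor cancels that in V


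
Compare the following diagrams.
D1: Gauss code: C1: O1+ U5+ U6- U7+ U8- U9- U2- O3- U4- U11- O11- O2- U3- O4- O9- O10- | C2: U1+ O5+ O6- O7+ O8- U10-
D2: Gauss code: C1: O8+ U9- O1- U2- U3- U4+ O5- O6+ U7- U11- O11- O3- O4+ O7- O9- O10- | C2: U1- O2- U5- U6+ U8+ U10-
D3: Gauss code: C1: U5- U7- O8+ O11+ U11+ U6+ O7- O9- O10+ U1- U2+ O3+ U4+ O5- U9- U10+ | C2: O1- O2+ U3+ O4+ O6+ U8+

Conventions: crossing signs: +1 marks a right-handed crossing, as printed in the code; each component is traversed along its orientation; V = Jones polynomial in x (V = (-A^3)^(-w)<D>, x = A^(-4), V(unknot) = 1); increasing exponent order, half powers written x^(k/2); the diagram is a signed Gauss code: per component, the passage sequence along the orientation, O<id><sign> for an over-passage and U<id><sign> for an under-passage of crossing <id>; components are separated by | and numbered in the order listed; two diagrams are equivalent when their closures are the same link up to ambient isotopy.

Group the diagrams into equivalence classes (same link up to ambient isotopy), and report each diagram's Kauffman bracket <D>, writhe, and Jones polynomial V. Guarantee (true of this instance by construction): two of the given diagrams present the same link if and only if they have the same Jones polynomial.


grouping into links: {D1} | {D2} | {D3}
V(D1) = x^(-9/2) - x^(-5/2) - x^(-3/2) - x^(-1/2)  (w -5, c 11, <D> = A^-13 + A^-9 + A^-5 - A^3)
D2 (bracket A^-13 + A^-5; 11 crossings at w = -5): V = -x^(-5/2) - x^(-1/2)
V(D3) = -x^(1/2) + x^(3/2) - x^(5/2) - x^(9/2)  (w +3, c 11, <D> = A^-9 + A^-1 - A^3 + A^7)
key observation: 3 values of V(x) split the 3 diagrams


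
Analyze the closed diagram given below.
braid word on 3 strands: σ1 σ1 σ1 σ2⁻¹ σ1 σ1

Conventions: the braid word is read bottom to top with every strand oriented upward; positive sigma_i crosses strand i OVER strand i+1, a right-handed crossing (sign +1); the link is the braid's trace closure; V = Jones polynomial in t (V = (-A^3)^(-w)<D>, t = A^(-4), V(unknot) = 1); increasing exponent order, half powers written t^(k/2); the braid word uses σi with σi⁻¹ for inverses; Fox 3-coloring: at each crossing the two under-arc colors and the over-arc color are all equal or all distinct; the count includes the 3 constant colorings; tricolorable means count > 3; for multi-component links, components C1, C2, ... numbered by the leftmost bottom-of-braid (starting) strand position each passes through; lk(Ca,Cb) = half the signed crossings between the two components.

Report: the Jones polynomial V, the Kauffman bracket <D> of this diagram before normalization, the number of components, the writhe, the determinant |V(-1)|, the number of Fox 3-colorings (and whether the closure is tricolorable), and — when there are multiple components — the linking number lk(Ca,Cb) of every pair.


V(t) = t^2 + t^4 - t^5 + t^6 - t^7
bracket: -A^-16 + A^-12 - A^-8 + A^-4 + A^4, w = +4
1 component, writhe +4, over 6 crossings
det 5, colorings 3 of 3^6 — not tricolorable
observation: |V(-1)| = 5: so not tricolorable, since 3 does not divide 5


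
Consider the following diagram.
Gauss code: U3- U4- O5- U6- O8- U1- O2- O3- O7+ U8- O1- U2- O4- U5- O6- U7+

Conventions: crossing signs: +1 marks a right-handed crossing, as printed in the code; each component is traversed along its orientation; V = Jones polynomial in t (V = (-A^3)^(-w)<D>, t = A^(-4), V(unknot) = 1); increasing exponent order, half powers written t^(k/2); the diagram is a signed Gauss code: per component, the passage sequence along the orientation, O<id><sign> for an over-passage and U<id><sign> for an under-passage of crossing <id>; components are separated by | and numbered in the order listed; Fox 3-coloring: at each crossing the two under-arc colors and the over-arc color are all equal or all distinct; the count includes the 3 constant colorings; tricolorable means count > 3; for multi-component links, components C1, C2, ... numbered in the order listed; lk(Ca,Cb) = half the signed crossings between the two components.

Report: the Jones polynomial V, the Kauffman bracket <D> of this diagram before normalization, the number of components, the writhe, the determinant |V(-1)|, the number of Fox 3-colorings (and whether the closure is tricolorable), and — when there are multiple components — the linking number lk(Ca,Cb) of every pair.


V(t) = t^-8 - 2t^-7 + t^-6 - 2t^-5 + 2t^-4 + t^-2
bracket: A^-10 + 2A^-2 - 2A^2 + A^6 - 2A^10 + A^14, w = -6
1 component, writhe -6, over 8 crossings
det 9, colorings 27 of 3^8 — tricolorable
observation: |V(-1)| = 9: so tricolorable, since 3 divides 9


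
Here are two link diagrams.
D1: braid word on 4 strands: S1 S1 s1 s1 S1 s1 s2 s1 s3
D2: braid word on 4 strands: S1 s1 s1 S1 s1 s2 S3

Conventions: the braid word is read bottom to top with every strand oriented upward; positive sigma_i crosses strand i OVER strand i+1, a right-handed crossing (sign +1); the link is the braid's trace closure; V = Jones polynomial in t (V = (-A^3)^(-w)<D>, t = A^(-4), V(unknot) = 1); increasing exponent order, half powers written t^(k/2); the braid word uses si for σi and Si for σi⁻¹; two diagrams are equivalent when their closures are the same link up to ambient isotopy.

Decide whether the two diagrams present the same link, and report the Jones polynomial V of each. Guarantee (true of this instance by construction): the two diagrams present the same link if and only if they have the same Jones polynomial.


same link: yes
V(D1) = 1  [9 crossings, <D> = -A^9, w = +3]
V(D2) = 1  (w +1, c 7, <D> = -A^3)
note: all 2 diagrams share one V(t), hence one class


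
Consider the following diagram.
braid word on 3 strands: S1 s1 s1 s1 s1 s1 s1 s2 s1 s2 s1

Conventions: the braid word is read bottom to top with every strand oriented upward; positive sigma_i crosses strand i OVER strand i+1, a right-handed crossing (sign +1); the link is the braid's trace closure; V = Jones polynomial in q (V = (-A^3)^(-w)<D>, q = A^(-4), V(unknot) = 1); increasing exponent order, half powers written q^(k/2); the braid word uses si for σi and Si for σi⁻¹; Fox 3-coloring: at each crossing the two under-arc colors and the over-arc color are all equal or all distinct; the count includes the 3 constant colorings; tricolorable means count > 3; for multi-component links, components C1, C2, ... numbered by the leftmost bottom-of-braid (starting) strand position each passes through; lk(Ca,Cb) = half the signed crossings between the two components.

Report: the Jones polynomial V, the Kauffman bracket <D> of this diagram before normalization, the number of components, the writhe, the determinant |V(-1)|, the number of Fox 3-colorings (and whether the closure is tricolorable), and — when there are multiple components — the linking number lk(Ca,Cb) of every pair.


V = -q^(7/2) - q^(11/2) + q^(13/2) - q^(15/2) + q^(17/2) - q^(19/2) + q^(21/2) - q^(23/2)
<D> = A^-19 - A^-15 + A^-11 - A^-7 + A^-3 - A + A^5 + A^13 (w = +9)
2 components over 11 crossings, w = +9
lk(C1,C2): +4
3 Fox colorings among 3^11, |V(-1)| = 8: not tricolorable
why: inverse pairs cancel, leaving σ1 σ1 σ1 σ1 σ1 σ2 σ1 σ2 σ1


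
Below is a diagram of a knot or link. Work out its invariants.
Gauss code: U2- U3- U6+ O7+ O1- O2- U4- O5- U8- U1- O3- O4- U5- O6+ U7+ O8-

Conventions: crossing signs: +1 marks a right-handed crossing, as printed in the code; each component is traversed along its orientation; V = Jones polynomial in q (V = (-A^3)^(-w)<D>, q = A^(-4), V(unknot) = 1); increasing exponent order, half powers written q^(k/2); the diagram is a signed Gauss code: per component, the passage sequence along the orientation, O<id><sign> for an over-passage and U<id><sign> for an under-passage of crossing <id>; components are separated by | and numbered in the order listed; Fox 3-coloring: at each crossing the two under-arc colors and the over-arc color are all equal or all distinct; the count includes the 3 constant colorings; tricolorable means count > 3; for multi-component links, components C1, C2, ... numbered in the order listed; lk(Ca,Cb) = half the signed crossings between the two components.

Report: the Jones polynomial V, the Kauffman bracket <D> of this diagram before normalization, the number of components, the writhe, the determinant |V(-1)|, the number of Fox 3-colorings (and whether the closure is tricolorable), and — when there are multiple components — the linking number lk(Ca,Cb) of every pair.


Jones polynomial: V(q) = -q^-6 + q^-5 - q^-4 + 2q^-3 - q^-2 + q^-1
<D> = A^-8 - A^-4 + 2 - A^4 + A^8 - A^12; writhe -4
components 1, writhe -4 (8 crossings)
3-colorings: 3 of 3^8, det 7 — not tricolorable
note: |V(-1)| = 7: so not tricolorable, since 3 does not divide 7


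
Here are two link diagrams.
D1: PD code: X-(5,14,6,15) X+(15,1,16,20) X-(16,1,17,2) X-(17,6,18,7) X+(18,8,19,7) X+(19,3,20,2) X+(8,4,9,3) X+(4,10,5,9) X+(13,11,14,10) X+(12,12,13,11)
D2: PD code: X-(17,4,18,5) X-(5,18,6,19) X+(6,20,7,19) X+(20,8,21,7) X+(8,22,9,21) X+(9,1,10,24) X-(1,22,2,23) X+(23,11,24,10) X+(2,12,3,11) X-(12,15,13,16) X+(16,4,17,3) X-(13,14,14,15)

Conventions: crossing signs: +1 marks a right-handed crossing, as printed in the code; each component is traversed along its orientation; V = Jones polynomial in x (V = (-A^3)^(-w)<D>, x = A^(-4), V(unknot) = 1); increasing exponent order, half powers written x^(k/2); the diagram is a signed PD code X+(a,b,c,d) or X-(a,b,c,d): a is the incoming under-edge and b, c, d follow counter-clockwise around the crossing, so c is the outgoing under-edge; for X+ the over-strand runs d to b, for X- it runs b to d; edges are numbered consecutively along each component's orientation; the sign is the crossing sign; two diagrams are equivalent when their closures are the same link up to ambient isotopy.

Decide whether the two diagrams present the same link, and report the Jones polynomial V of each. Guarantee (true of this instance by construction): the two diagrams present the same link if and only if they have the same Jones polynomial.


equivalent: no
D1 (bracket A^12; 10 crossings at w = +4): V = 1
D2 (bracket -A^-18 + A^-14 - A^-10 + 2A^-6 - A^-2 + A^2; 12 crossings at w = +2): V = x - x^2 + 2x^3 - x^4 + x^5 - x^6
key observation: 2 values of V(x) split the 2 diagrams
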